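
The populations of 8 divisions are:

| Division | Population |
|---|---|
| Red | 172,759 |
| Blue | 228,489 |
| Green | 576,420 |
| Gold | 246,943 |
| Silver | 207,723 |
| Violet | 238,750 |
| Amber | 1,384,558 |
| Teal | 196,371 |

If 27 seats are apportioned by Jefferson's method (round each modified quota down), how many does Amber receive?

13

Standard divisor 3252013/27 ≈ 120444.926; standard quotas: Red 1.434, Blue 1.897, Green 4.786, Gold 2.050, Silver 1.725, Violet 1.982, Amber 11.495, Teal 1.630.
Rounding down gives 1, 1, 4, 2, 1, 1, 11, 1 = 22 seats, so the divisor must be adjusted.
With modified divisor 105200: modified quotas Red 1.642, Blue 2.172, Green 5.479, Gold 2.347, Silver 1.975, Violet 2.269, Amber 13.161, Teal 1.867.
Rounding down: Red 1, Blue 2, Green 5, Gold 2, Silver 1, Violet 2, Amber 13, Teal 1 (total 27).
Amber receives 13.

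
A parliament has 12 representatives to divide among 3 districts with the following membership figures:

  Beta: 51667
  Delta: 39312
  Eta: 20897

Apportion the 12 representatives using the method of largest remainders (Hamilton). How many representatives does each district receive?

Beta 6, Delta 4, Eta 2

Total 111876; standard divisor 111876/12 = 9323.
Standard quotas: Beta 5.5419, Delta 4.2167, Eta 2.2414.
Lower quotas: Beta 5, Delta 4, Eta 2 (sum 11, leaving 1 seat).
Remainders in descending order: Beta 0.5419, Eta 0.2414, Delta 0.2167.
The surplus seat goes to Beta.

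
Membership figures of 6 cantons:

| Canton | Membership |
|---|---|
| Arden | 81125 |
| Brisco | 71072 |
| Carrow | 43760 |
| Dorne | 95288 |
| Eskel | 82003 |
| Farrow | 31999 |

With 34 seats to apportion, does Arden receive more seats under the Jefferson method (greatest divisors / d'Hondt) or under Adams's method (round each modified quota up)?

Jefferson

Jefferson: Arden 7, Brisco 6, Carrow 4, Dorne 8, Eskel 7, Farrow 2.
Adams: Arden 6, Brisco 6, Carrow 4, Dorne 8, Eskel 7, Farrow 3.
Arden gets 7 under Jefferson and 6 under Adams.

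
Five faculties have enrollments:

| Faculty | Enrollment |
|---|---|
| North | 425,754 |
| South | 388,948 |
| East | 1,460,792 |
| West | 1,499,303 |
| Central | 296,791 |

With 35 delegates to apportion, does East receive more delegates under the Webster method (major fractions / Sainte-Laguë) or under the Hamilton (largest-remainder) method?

Webster: North 4, South 3, East 12, West 13, Central 3.
Hamilton: North 4, South 3, East 13, West 13, Central 2.
East gets 12 under Webster and 13 under Hamilton.

Hamilton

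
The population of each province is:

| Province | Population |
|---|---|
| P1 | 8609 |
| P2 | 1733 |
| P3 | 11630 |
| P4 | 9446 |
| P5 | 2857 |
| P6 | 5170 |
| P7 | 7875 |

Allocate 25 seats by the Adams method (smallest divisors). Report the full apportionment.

P1: 4, P2: 1, P3: 6, P4: 5, P5: 2, P6: 3, P7: 4

Standard divisor 47320/25 ≈ 1892.8; standard quotas: P1 4.548, P2 0.916, P3 6.144, P4 4.990, P5 1.509, P6 2.731, P7 4.161.
Rounding up gives 5, 1, 7, 5, 2, 3, 5 = 28 seats, so the divisor must be adjusted.
With modified divisor 2200: modified quotas P1 3.913, P2 0.788, P3 5.286, P4 4.294, P5 1.299, P6 2.350, P7 3.580.
Rounding up: P1 4, P2 1, P3 6, P4 5, P5 2, P6 3, P7 4 (total 25).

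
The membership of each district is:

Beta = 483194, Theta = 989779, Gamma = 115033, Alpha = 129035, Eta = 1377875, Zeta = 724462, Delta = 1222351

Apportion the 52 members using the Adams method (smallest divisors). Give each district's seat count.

Beta=5, Theta=10, Gamma=2, Alpha=2, Eta=14, Zeta=7, Delta=12

Standard divisor 5041729/52 ≈ 96956.327; standard quotas: Beta 4.984, Theta 10.209, Gamma 1.186, Alpha 1.331, Eta 14.211, Zeta 7.472, Delta 12.607.
Rounding up gives 5, 11, 2, 2, 15, 8, 13 = 56 seats, so the divisor must be adjusted.
With modified divisor 104700: modified quotas Beta 4.615, Theta 9.453, Gamma 1.099, Alpha 1.232, Eta 13.160, Zeta 6.919, Delta 11.675.
Rounding up: Beta 5, Theta 10, Gamma 2, Alpha 2, Eta 14, Zeta 7, Delta 12 (total 52).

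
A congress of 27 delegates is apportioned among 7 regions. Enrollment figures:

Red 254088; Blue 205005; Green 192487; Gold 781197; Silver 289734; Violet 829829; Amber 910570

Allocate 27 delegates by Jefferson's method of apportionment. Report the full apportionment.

Standard divisor 3462910/27 ≈ 128255.926; standard quotas: Red 1.981, Blue 1.598, Green 1.501, Gold 6.091, Silver 2.259, Violet 6.470, Amber 7.100.
Rounding down gives 1, 1, 1, 6, 2, 6, 7 = 24 seats, so the divisor must be adjusted.
With modified divisor 112700: modified quotas Red 2.255, Blue 1.819, Green 1.708, Gold 6.932, Silver 2.571, Violet 7.363, Amber 8.080.
Rounding down: Red 2, Blue 1, Green 1, Gold 6, Silver 2, Violet 7, Amber 8 (total 27).

Red: 2; Blue: 1; Green: 1; Gold: 6; Silver: 2; Violet: 7; Amber: 8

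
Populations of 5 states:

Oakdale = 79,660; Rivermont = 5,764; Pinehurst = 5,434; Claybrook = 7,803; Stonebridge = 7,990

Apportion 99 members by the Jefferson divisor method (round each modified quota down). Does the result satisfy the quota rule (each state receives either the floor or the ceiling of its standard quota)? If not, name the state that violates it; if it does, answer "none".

Standard quotas: Oakdale 73.945, Rivermont 5.350, Pinehurst 5.044, Claybrook 7.243, Stonebridge 7.417.
Jefferson allocation: Oakdale 75, Rivermont 5, Pinehurst 5, Claybrook 7, Stonebridge 7.
Oakdale has quota 73.945 (lower 73, upper 74) but receives 75 — outside the quota interval.

Oakdale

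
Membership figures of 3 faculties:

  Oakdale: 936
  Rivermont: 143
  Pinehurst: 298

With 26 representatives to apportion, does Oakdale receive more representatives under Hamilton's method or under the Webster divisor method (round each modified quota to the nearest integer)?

Hamilton: Oakdale 18, Rivermont 3, Pinehurst 5.
Webster: Oakdale 17, Rivermont 3, Pinehurst 6.
Oakdale gets 18 under Hamilton and 17 under Webster.

Hamilton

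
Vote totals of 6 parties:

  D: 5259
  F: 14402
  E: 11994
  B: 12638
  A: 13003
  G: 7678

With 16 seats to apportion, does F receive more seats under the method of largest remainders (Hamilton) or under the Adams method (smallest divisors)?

Hamilton: D 1, F 4, E 3, B 3, A 3, G 2.
Adams: D 2, F 3, E 3, B 3, A 3, G 2.
F gets 4 under Hamilton and 3 under Adams.

Hamilton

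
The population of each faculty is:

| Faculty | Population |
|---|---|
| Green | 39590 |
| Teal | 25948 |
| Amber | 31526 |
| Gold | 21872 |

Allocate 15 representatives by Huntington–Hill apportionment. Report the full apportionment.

With divisor 8172: modified quotas Green 4.845, Teal 3.175, Amber 3.858, Gold 2.676.
Geometric-mean thresholds: Green √(4·5)=4.472, Teal √(3·4)=3.464, Amber √(3·4)=3.464, Gold √(2·3)=2.449.
Each quota rounded against its threshold gives Green 5, Teal 3, Amber 4, Gold 3 (total 15).

Green 5, Teal 3, Amber 4, Gold 3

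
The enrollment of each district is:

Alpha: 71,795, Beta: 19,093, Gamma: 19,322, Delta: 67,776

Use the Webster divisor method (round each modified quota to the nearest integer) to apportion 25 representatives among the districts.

Standard divisor 177986/25 ≈ 7119.44; standard quotas: Alpha 10.084, Beta 2.682, Gamma 2.714, Delta 9.520.
Rounding to the nearest integer gives 10, 3, 3, 10 = 26 seats, so the divisor must be adjusted.
With modified divisor 7300: modified quotas Alpha 9.835, Beta 2.615, Gamma 2.647, Delta 9.284.
Rounding to the nearest integer: Alpha 10, Beta 3, Gamma 3, Delta 9 (total 25).

Alpha=10, Beta=3, Gamma=3, Delta=9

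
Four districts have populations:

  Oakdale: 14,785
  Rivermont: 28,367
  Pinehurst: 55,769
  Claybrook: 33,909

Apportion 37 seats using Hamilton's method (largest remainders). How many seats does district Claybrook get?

9

Total 132830; standard divisor 132830/37 = 3590.
Standard quotas: Oakdale 4.1184, Rivermont 7.9017, Pinehurst 15.5345, Claybrook 9.4454.
Lower quotas: Oakdale 4, Rivermont 7, Pinehurst 15, Claybrook 9 (sum 35, leaving 2 seats).
Remainders in descending order: Rivermont 0.9017, Pinehurst 0.5345, Claybrook 0.4454, Oakdale 0.1184.
Largest remainders: Rivermont, Pinehurst receive the extra seats.
Claybrook receives 9.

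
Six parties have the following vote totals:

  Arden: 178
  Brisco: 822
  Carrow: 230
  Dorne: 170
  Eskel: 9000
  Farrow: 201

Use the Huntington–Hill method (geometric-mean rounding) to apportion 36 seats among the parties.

Arden 1, Brisco 3, Carrow 1, Dorne 1, Eskel 29, Farrow 1

With divisor 310: modified quotas Arden 0.574, Brisco 2.652, Carrow 0.742, Dorne 0.548, Eskel 29.032, Farrow 0.648.
Geometric-mean thresholds: Arden (min 1), Brisco √(2·3)=2.449, Carrow (min 1), Dorne (min 1), Eskel √(29·30)=29.496, Farrow (min 1).
Each quota rounded against its threshold gives Arden 1, Brisco 3, Carrow 1, Dorne 1, Eskel 29, Farrow 1 (total 36).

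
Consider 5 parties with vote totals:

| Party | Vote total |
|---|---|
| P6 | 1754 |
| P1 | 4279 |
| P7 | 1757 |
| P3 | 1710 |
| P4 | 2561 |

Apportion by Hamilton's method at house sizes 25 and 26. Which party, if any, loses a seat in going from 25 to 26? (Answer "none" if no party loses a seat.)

none

At 25 seats: P6 4, P1 9, P7 4, P3 3, P4 5.
At 26 seats: P6 4, P1 9, P7 4, P3 4, P4 5.
No party's allocation decreased.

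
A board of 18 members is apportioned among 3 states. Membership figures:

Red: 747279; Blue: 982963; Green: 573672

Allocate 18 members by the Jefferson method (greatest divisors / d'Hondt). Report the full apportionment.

Standard divisor 2303914/18 ≈ 127995.222; standard quotas: Red 5.838, Blue 7.680, Green 4.482.
Rounding down gives 5, 7, 4 = 16 seats, so the divisor must be adjusted.
With modified divisor 118800: modified quotas Red 6.290, Blue 8.274, Green 4.829.
Rounding down: Red 6, Blue 8, Green 4 (total 18).

Red 6, Blue 8, Green 4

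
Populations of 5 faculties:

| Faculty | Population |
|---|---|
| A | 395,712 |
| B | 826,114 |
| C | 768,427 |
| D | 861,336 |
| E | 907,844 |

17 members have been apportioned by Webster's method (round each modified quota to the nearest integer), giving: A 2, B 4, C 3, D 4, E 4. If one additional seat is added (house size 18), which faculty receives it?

C

Priority for the next seat is population ÷ (current seats + 0.5).
Priorities: A 158284.800, B 183580.889, C 219550.571, D 191408.000, E 201743.111.
Highest priority: C.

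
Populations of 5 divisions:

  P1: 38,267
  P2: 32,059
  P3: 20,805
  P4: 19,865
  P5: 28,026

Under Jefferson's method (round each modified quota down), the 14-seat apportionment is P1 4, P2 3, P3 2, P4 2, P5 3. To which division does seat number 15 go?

Priority for the next seat is population ÷ (current seats + 1).
Priorities: P1 7653.400, P2 8014.750, P3 6935.000, P4 6621.667, P5 7006.500.
Highest priority: P2.

P2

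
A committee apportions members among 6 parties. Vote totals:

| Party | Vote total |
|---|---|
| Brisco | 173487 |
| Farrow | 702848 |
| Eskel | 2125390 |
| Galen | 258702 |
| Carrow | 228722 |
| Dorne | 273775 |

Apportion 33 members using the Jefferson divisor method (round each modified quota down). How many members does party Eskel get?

Standard divisor 3762924/33 ≈ 114028; standard quotas: Brisco 1.521, Farrow 6.164, Eskel 18.639, Galen 2.269, Carrow 2.006, Dorne 2.401.
Rounding down gives 1, 6, 18, 2, 2, 2 = 31 seats, so the divisor must be adjusted.
With modified divisor 103700: modified quotas Brisco 1.673, Farrow 6.778, Eskel 20.496, Galen 2.495, Carrow 2.206, Dorne 2.640.
Rounding down: Brisco 1, Farrow 6, Eskel 20, Galen 2, Carrow 2, Dorne 2 (total 33).
Eskel receives 20.

20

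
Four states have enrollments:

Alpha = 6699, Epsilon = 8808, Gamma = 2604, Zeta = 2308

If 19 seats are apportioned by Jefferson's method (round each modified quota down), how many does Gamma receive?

Standard divisor 20419/19 ≈ 1074.684; standard quotas: Alpha 6.233, Epsilon 8.196, Gamma 2.423, Zeta 2.148.
Rounding down gives 6, 8, 2, 2 = 18 seats, so the divisor must be adjusted.
With modified divisor 970: modified quotas Alpha 6.906, Epsilon 9.080, Gamma 2.685, Zeta 2.379.
Rounding down: Alpha 6, Epsilon 9, Gamma 2, Zeta 2 (total 19).
Gamma receives 2.

2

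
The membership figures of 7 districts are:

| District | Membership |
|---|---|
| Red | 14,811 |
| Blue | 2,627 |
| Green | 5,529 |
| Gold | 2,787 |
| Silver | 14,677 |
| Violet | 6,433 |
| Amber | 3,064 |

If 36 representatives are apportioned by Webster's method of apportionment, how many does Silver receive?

Standard divisor 49928/36 ≈ 1386.889; standard quotas: Red 10.679, Blue 1.894, Green 3.987, Gold 2.010, Silver 10.583, Violet 4.638, Amber 2.209.
Rounding to the nearest integer gives 11, 2, 4, 2, 11, 5, 2 = 37 seats, so the divisor must be adjusted.
With modified divisor 1404: modified quotas Red 10.549, Blue 1.871, Green 3.938, Gold 1.985, Silver 10.454, Violet 4.582, Amber 2.182.
Rounding to the nearest integer: Red 11, Blue 2, Green 4, Gold 2, Silver 10, Violet 5, Amber 2 (total 36).
Silver receives 10.

10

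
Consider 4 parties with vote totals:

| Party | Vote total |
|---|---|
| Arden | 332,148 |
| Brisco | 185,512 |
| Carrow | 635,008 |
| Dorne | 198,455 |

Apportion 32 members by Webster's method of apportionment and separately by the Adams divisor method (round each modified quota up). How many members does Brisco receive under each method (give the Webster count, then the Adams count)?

4 and 5

Webster: Arden 8, Brisco 4, Carrow 15, Dorne 5.
Adams: Arden 8, Brisco 5, Carrow 14, Dorne 5.
Brisco gets 4 under Webster and 5 under Adams.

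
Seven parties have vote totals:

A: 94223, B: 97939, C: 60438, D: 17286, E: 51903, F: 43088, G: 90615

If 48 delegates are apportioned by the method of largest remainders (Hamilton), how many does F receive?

5

The standard divisor is 455492/48 ≈ 9489.417.
Standard quotas: A 9.9293, B 10.3209, C 6.3690, D 1.8216, E 5.4696, F 4.5406, G 9.5491.
Lower quotas: A 9, B 10, C 6, D 1, E 5, F 4, G 9 (sum 44, leaving 4 seats).
Remainders in descending order: A 0.9293, D 0.8216, G 0.5491, F 0.5406, E 0.4696, C 0.3690, B 0.3209.
The surplus seats go to A, D, G, F.
F receives 5.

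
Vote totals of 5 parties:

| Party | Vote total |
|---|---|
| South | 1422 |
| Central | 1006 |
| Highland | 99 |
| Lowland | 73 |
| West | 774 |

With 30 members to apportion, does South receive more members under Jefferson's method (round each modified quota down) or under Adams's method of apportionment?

Jefferson: South 14, Central 9, Highland 0, Lowland 0, West 7.
Adams: South 12, Central 9, Highland 1, Lowland 1, West 7.
South gets 14 under Jefferson and 12 under Adams.

Jefferson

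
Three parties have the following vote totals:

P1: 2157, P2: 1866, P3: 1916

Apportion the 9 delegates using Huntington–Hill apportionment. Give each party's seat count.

P1: 3; P2: 3; P3: 3

With divisor 692: modified quotas P1 3.117, P2 2.697, P3 2.769.
Geometric-mean thresholds: P1 √(3·4)=3.464, P2 √(2·3)=2.449, P3 √(2·3)=2.449.
Each quota rounded against its threshold gives P1 3, P2 3, P3 3 (total 9).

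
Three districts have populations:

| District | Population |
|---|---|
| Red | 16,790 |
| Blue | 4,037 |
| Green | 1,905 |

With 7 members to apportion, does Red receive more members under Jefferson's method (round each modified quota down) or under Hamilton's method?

Jefferson: Red 6, Blue 1, Green 0.
Hamilton: Red 5, Blue 1, Green 1.
Red gets 6 under Jefferson and 5 under Hamilton.

Jefferson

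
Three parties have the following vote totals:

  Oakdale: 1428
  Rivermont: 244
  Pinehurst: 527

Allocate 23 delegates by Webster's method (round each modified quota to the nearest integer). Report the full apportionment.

Oakdale: 15; Rivermont: 3; Pinehurst: 5

Standard divisor 2199/23 ≈ 95.609; standard quotas: Oakdale 14.936, Rivermont 2.552, Pinehurst 5.512.
Rounding to the nearest integer gives 15, 3, 6 = 24 seats, so the divisor must be adjusted.
With modified divisor 96.7: modified quotas Oakdale 14.767, Rivermont 2.523, Pinehurst 5.450.
Rounding to the nearest integer: Oakdale 15, Rivermont 3, Pinehurst 5 (total 23).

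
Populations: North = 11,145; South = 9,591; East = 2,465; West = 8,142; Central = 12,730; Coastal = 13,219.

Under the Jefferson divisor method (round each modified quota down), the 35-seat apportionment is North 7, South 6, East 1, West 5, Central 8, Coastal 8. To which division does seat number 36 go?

Coastal

Priority for the next seat is population ÷ (current seats + 1).
Priorities: North 1393.125, South 1370.143, East 1232.500, West 1357.000, Central 1414.444, Coastal 1468.778.
Highest priority: Coastal.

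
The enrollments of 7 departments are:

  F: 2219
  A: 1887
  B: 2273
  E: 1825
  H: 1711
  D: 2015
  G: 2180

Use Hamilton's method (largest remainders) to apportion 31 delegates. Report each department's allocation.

The standard divisor is 14110/31 ≈ 455.161.
Standard quotas: F 4.875, A 4.146, B 4.994, E 4.010, H 3.759, D 4.427, G 4.790.
Lower quotas: F 4, A 4, B 4, E 4, H 3, D 4, G 4 (sum 27, leaving 4 seats).
Remainders in descending order: B 0.994, F 0.875, G 0.790, H 0.759, D 0.427, A 0.146, E 0.010.
Largest remainders: B, F, G, H receive the extra seats.

F 5; A 4; B 5; E 4; H 4; D 4; G 5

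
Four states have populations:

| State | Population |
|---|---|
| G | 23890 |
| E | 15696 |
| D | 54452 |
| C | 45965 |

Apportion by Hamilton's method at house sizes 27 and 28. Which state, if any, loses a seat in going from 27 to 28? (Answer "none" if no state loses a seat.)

At 27 seats: G 5, E 3, D 10, C 9.
At 28 seats: G 5, E 3, D 11, C 9.
No state's allocation decreased.

none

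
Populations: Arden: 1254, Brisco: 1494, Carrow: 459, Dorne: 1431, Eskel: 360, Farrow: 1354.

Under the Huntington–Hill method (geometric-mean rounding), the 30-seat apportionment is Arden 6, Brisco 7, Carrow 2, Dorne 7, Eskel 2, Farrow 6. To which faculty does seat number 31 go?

Priority for the next seat is population ÷ (√(s·(s+1))).
Priorities: Arden 193.496, Brisco 199.644, Carrow 187.386, Dorne 191.225, Eskel 146.969, Farrow 208.927.
Highest priority: Farrow.

Farrow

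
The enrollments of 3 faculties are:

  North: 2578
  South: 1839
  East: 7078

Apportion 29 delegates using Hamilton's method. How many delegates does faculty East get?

Total 11495; standard divisor 11495/29 ≈ 396.379.
Standard quotas: North 6.5039, South 4.6395, East 17.8566.
Lower quotas: North 6, South 4, East 17 (sum 27, leaving 2 seats).
Remainders in descending order: East 0.8566, South 0.6395, North 0.5039.
Largest remainders: East, South receive the extra seats.
East receives 18.

18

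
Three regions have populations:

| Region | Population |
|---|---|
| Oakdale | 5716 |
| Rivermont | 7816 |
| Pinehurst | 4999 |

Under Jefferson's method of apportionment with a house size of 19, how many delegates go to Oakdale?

6

Standard divisor 18531/19 ≈ 975.316; standard quotas: Oakdale 5.861, Rivermont 8.014, Pinehurst 5.126.
Rounding down gives 5, 8, 5 = 18 seats, so the divisor must be adjusted.
With modified divisor 900: modified quotas Oakdale 6.351, Rivermont 8.684, Pinehurst 5.554.
Rounding down: Oakdale 6, Rivermont 8, Pinehurst 5 (total 19).
Oakdale receives 6.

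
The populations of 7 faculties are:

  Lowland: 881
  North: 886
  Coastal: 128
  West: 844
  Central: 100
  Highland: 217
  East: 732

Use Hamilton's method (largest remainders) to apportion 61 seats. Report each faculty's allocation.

Lowland: 14; North: 14; Coastal: 2; West: 14; Central: 2; Highland: 3; East: 12

Standard divisor: 3788 ÷ 61 ≈ 62.098.
Standard quotas: Lowland 14.187, North 14.268, Coastal 2.061, West 13.591, Central 1.610, Highland 3.494, East 11.788.
Lower quotas: Lowland 14, North 14, Coastal 2, West 13, Central 1, Highland 3, East 11 (sum 58, leaving 3 seats).
Remainders in descending order: East 0.788, Central 0.610, West 0.591, Highland 0.494, North 0.268, Lowland 0.187, Coastal 0.061.
The surplus seats go to East, Central, West.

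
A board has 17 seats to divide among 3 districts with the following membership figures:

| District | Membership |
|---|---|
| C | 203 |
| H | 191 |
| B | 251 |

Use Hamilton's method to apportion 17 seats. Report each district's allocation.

C=5; H=5; B=7

The standard divisor is 645/17 ≈ 37.941.
Standard quotas: C 5.350, H 5.034, B 6.616.
Lower quotas: C 5, H 5, B 6 (sum 16, leaving 1 seat).
Remainders in descending order: B 0.616, C 0.350, H 0.034.
Largest remainder: B receives the extra seat.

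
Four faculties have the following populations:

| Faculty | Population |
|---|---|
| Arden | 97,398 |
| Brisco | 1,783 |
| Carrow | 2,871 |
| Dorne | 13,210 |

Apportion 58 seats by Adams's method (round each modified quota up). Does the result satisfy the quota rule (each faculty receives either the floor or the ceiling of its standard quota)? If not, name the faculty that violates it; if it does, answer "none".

Arden

Standard quotas: Arden 49.011, Brisco 0.897, Carrow 1.445, Dorne 6.647.
Adams allocation: Arden 48, Brisco 1, Carrow 2, Dorne 7.
Arden has quota 49.011 (lower 49, upper 50) but receives 48 — outside the quota interval.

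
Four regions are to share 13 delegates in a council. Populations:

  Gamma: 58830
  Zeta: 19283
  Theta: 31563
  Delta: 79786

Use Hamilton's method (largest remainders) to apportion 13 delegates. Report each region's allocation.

Gamma 4, Zeta 1, Theta 2, Delta 6

The standard divisor is 189462/13 = 14574.
Standard quotas: Gamma 4.0366, Zeta 1.3231, Theta 2.1657, Delta 5.4745.
Lower quotas: Gamma 4, Zeta 1, Theta 2, Delta 5 (sum 12, leaving 1 seat).
Remainders in descending order: Delta 0.4745, Zeta 0.3231, Theta 0.1657, Gamma 0.0366.
Largest remainder: Delta receives the extra seat.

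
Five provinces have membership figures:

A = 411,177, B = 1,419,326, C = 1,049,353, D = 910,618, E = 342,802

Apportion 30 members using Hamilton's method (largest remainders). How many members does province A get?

3

The standard divisor is 4133276/30 ≈ 137775.867.
Standard quotas: A 2.9844, B 10.3017, C 7.6164, D 6.6094, E 2.4881.
Lower quotas: A 2, B 10, C 7, D 6, E 2 (sum 27, leaving 3 seats).
Remainders in descending order: A 0.9844, C 0.6164, D 0.6094, E 0.4881, B 0.3017.
Largest remainders: A, C, D receive the extra seats.
A receives 3.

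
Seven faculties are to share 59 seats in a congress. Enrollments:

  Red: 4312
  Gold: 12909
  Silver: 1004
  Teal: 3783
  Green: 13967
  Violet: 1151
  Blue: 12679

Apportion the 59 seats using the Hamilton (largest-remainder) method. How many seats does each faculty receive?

Red=5, Gold=15, Silver=1, Teal=5, Green=17, Violet=1, Blue=15

Total 49805; standard divisor 49805/59 ≈ 844.153.
Standard quotas: Red 5.1081, Gold 15.2923, Silver 1.1894, Teal 4.4814, Green 16.5456, Violet 1.3635, Blue 15.0198.
Lower quotas: Red 5, Gold 15, Silver 1, Teal 4, Green 16, Violet 1, Blue 15 (sum 57, leaving 2 seats).
Remainders in descending order: Green 0.5456, Teal 0.4814, Violet 0.3635, Gold 0.2923, Silver 0.1894, Red 0.1081, Blue 0.0198.
Largest remainders: Green, Teal receive the extra seats.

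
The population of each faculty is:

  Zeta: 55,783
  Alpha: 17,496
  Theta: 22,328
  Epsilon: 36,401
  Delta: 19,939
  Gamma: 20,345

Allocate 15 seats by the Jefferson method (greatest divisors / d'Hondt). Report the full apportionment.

Zeta 5, Alpha 1, Theta 2, Epsilon 3, Delta 2, Gamma 2

Standard divisor 172292/15 ≈ 11486.133; standard quotas: Zeta 4.857, Alpha 1.523, Theta 1.944, Epsilon 3.169, Delta 1.736, Gamma 1.771.
Rounding down gives 4, 1, 1, 3, 1, 1 = 11 seats, so the divisor must be adjusted.
With modified divisor 9600: modified quotas Zeta 5.811, Alpha 1.823, Theta 2.326, Epsilon 3.792, Delta 2.077, Gamma 2.119.
Rounding down: Zeta 5, Alpha 1, Theta 2, Epsilon 3, Delta 2, Gamma 2 (total 15).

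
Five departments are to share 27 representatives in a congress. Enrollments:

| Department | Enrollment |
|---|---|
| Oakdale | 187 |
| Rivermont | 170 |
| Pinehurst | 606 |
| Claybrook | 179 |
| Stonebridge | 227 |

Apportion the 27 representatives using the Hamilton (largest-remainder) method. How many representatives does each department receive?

Oakdale 4; Rivermont 3; Pinehurst 12; Claybrook 4; Stonebridge 4

Standard divisor: 1369 ÷ 27 ≈ 50.704.
Standard quotas: Oakdale 3.688, Rivermont 3.353, Pinehurst 11.952, Claybrook 3.530, Stonebridge 4.477.
Lower quotas: Oakdale 3, Rivermont 3, Pinehurst 11, Claybrook 3, Stonebridge 4 (sum 24, leaving 3 seats).
Remainders in descending order: Pinehurst 0.952, Oakdale 0.688, Claybrook 0.530, Stonebridge 0.477, Rivermont 0.353.
Largest remainders: Pinehurst, Oakdale, Claybrook receive the extra seats.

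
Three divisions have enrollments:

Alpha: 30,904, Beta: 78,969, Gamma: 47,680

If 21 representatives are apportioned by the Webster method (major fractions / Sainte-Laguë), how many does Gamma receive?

6

Standard divisor 157553/21 ≈ 7502.524; standard quotas: Alpha 4.119, Beta 10.526, Gamma 6.355.
Rounding to the nearest integer gives Alpha 4, Beta 11, Gamma 6 — total 21, matching the house size, so no adjustment is needed.
Gamma receives 6.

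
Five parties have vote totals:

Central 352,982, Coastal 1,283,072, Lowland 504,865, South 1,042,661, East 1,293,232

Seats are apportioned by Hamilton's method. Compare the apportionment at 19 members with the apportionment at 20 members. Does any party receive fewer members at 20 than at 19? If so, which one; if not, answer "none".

Central

At 19 seats: Central 2, Coastal 5, Lowland 2, South 4, East 6.
At 20 seats: Central 1, Coastal 6, Lowland 2, South 5, East 6.
Central drops from 2 to 1.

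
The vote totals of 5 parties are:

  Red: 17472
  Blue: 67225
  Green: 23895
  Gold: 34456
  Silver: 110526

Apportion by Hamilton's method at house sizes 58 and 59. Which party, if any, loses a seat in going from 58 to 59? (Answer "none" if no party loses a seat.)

Green

At 58 seats: Red 4, Blue 15, Green 6, Gold 8, Silver 25.
At 59 seats: Red 4, Blue 16, Green 5, Gold 8, Silver 26.
Green drops from 6 to 5.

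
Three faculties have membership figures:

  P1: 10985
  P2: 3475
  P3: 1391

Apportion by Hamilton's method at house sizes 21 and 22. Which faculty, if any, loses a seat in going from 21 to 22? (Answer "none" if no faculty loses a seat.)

At 21 seats: P1 14, P2 5, P3 2.
At 22 seats: P1 15, P2 5, P3 2.
No faculty's allocation decreased.

none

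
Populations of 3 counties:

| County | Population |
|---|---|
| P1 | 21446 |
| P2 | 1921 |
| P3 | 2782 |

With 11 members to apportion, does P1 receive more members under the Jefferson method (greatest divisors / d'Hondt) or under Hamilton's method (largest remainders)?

Jefferson

Jefferson: P1 10, P2 0, P3 1.
Hamilton: P1 9, P2 1, P3 1.
P1 gets 10 under Jefferson and 9 under Hamilton.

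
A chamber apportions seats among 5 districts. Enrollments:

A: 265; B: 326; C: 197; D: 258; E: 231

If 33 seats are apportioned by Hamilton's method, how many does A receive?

Total 1277; standard divisor 1277/33 ≈ 38.697.
Standard quotas: A 6.848, B 8.424, C 5.091, D 6.667, E 5.969.
Lower quotas: A 6, B 8, C 5, D 6, E 5 (sum 30, leaving 3 seats).
Remainders in descending order: E 0.969, A 0.848, D 0.667, B 0.424, C 0.091.
Largest remainders: E, A, D receive the extra seats.
A receives 7.

7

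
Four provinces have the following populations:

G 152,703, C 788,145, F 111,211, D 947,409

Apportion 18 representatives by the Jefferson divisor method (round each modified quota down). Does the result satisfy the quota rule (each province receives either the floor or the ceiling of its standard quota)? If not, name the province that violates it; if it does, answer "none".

Standard quotas: G 1.375, C 7.095, F 1.001, D 8.529.
Jefferson allocation: G 1, C 7, F 1, D 9.
Every allocation lies between the lower and upper quota.

none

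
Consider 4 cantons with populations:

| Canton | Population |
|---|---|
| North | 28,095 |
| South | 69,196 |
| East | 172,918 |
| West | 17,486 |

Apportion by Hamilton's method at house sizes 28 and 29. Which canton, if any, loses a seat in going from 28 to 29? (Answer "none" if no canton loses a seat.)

At 28 seats: North 3, South 7, East 17, West 1.
At 29 seats: North 3, South 7, East 17, West 2.
No canton's allocation decreased.

none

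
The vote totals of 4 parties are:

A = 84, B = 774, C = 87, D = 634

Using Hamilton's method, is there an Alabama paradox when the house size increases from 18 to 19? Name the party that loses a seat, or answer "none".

At 18 seats: A 1, B 9, C 1, D 7.
At 19 seats: A 1, B 9, C 1, D 8.
No party's allocation decreased.

none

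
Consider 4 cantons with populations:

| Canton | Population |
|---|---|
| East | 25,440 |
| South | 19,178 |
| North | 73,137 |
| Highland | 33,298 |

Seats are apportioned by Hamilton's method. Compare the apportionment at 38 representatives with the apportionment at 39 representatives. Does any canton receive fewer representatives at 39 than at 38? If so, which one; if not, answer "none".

East

At 38 seats: East 7, South 5, North 18, Highland 8.
At 39 seats: East 6, South 5, North 19, Highland 9.
East drops from 7 to 6.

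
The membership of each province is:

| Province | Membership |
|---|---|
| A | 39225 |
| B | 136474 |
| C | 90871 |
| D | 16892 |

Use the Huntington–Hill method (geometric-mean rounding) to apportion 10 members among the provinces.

A 1, B 5, C 3, D 1

With divisor 29126: modified quotas A 1.347, B 4.686, C 3.120, D 0.580.
Geometric-mean thresholds: A √(1·2)=1.414, B √(4·5)=4.472, C √(3·4)=3.464, D (min 1).
Each quota rounded against its threshold gives A 1, B 5, C 3, D 1 (total 10).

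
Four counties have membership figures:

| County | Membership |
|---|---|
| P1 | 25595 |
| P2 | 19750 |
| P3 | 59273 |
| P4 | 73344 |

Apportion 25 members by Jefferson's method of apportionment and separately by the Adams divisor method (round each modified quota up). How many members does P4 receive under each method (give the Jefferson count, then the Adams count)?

11 and 10

Jefferson: P1 3, P2 2, P3 9, P4 11.
Adams: P1 4, P2 3, P3 8, P4 10.
P4 gets 11 under Jefferson and 10 under Adams.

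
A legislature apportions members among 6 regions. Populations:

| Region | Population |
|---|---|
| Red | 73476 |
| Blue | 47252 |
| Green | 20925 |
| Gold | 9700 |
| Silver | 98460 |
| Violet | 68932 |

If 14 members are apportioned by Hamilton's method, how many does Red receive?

3

The standard divisor is 318745/14 ≈ 22767.5.
Standard quotas: Red 3.2272, Blue 2.0754, Green 0.9191, Gold 0.4260, Silver 4.3246, Violet 3.0276.
Lower quotas: Red 3, Blue 2, Green 0, Gold 0, Silver 4, Violet 3 (sum 12, leaving 2 seats).
Remainders in descending order: Green 0.9191, Gold 0.4260, Silver 0.3246, Red 0.2272, Blue 0.0754, Violet 0.0276.
The surplus seats go to Green, Gold.
Red receives 3.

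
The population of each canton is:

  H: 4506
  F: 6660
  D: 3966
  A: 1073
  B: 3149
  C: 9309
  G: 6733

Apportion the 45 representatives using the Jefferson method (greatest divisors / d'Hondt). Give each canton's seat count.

H 6, F 8, D 5, A 1, B 4, C 12, G 9

Standard divisor 35396/45 ≈ 786.578; standard quotas: H 5.729, F 8.467, D 5.042, A 1.364, B 4.003, C 11.835, G 8.560.
Rounding down gives 5, 8, 5, 1, 4, 11, 8 = 42 seats, so the divisor must be adjusted.
With modified divisor 744: modified quotas H 6.056, F 8.952, D 5.331, A 1.442, B 4.233, C 12.512, G 9.050.
Rounding down: H 6, F 8, D 5, A 1, B 4, C 12, G 9 (total 45).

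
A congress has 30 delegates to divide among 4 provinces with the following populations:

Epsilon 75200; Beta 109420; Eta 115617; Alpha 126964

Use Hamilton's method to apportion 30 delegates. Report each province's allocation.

Epsilon=5, Beta=8, Eta=8, Alpha=9

Total 427201; standard divisor 427201/30 ≈ 14240.033.
Standard quotas: Epsilon 5.2809, Beta 7.6840, Eta 8.1192, Alpha 8.9160.
Lower quotas: Epsilon 5, Beta 7, Eta 8, Alpha 8 (sum 28, leaving 2 seats).
Remainders in descending order: Alpha 0.9160, Beta 0.6840, Epsilon 0.2809, Eta 0.1192.
The surplus seats go to Alpha, Beta.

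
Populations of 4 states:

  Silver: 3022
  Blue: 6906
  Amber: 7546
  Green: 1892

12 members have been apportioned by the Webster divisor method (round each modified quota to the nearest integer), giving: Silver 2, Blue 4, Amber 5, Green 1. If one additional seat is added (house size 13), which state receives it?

Priority for the next seat is population ÷ (current seats + 0.5).
Priorities: Silver 1208.800, Blue 1534.667, Amber 1372.000, Green 1261.333.
Highest priority: Blue.

Blue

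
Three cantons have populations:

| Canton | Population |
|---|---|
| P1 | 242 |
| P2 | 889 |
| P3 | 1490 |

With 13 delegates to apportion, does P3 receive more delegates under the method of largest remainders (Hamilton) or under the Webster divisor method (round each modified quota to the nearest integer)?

Hamilton: P1 1, P2 5, P3 7.
Webster: P1 1, P2 4, P3 8.
P3 gets 7 under Hamilton and 8 under Webster.

Webster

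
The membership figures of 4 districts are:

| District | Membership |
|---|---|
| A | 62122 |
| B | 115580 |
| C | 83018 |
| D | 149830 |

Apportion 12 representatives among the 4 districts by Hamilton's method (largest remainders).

A 2; B 3; C 3; D 4

The standard divisor is 410550/12 ≈ 34212.5.
Standard quotas: A 1.8158, B 3.3783, C 2.4265, D 4.3794.
Lower quotas: A 1, B 3, C 2, D 4 (sum 10, leaving 2 seats).
Remainders in descending order: A 0.8158, C 0.4265, D 0.3794, B 0.3783.
The surplus seats go to A, C.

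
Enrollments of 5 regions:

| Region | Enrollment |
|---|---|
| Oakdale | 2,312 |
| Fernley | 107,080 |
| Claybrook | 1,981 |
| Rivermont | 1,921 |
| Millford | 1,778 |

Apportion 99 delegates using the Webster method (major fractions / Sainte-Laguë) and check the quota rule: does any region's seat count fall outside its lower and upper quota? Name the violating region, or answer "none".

Standard quotas: Oakdale 1.989, Fernley 92.124, Claybrook 1.704, Rivermont 1.653, Millford 1.530.
Webster allocation: Oakdale 2, Fernley 91, Claybrook 2, Rivermont 2, Millford 2.
Fernley has quota 92.124 (lower 92, upper 93) but receives 91 — outside the quota interval.

Fernley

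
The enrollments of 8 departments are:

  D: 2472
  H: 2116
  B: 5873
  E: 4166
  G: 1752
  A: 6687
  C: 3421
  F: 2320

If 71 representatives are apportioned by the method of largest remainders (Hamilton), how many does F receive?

6

Standard divisor: 28807 ÷ 71 ≈ 405.732.
Standard quotas: D 6.0927, H 5.2153, B 14.4751, E 10.2679, G 4.3181, A 16.4813, C 8.4317, F 5.7181.
Lower quotas: D 6, H 5, B 14, E 10, G 4, A 16, C 8, F 5 (sum 68, leaving 3 seats).
Remainders in descending order: F 0.7181, A 0.4813, B 0.4751, C 0.4317, G 0.3181, E 0.2679, H 0.2153, D 0.0927.
The surplus seats go to F, A, B.
F receives 6.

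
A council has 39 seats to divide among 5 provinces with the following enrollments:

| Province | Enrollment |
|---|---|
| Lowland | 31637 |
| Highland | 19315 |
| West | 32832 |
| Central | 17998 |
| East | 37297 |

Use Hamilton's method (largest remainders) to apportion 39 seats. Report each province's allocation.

Lowland 9, Highland 5, West 9, Central 5, East 11

Total 139079; standard divisor 139079/39 ≈ 3566.128.
Standard quotas: Lowland 8.8715, Highland 5.4162, West 9.2066, Central 5.0469, East 10.4587.
Lower quotas: Lowland 8, Highland 5, West 9, Central 5, East 10 (sum 37, leaving 2 seats).
Remainders in descending order: Lowland 0.8715, East 0.4587, Highland 0.4162, West 0.2066, Central 0.0469.
Largest remainders: Lowland, East receive the extra seats.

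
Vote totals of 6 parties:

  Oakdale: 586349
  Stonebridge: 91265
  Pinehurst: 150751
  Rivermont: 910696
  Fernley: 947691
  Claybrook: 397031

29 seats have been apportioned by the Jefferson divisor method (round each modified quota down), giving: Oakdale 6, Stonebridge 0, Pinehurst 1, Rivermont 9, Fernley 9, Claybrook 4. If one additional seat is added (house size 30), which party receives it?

Fernley

Priority for the next seat is population ÷ (current seats + 1).
Priorities: Oakdale 83764.143, Stonebridge 91265.000, Pinehurst 75375.500, Rivermont 91069.600, Fernley 94769.100, Claybrook 79406.200.
Highest priority: Fernley.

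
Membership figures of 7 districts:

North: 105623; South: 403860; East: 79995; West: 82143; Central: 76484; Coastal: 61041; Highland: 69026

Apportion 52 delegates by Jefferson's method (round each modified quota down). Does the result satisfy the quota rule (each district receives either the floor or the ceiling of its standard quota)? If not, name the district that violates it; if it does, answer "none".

South

Standard quotas: North 6.254, South 23.914, East 4.737, West 4.864, Central 4.529, Coastal 3.614, Highland 4.087.
Jefferson allocation: North 6, South 25, East 5, West 5, Central 4, Coastal 3, Highland 4.
South has quota 23.914 (lower 23, upper 24) but receives 25 — outside the quota interval.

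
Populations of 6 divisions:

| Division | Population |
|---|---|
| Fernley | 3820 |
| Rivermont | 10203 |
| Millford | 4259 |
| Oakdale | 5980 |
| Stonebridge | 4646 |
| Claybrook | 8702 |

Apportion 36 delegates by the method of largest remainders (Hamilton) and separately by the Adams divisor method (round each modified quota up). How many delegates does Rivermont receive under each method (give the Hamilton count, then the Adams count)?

10 and 9

Hamilton: Fernley 4, Rivermont 10, Millford 4, Oakdale 6, Stonebridge 4, Claybrook 8.
Adams: Fernley 4, Rivermont 9, Millford 4, Oakdale 6, Stonebridge 5, Claybrook 8.
Rivermont gets 10 under Hamilton and 9 under Adams.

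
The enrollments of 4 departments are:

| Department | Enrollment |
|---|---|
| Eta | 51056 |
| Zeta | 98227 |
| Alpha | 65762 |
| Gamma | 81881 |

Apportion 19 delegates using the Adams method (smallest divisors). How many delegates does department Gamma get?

Standard divisor 296926/19 ≈ 15627.684; standard quotas: Eta 3.267, Zeta 6.285, Alpha 4.208, Gamma 5.239.
Rounding up gives 4, 7, 5, 6 = 22 seats, so the divisor must be adjusted.
With modified divisor 16700: modified quotas Eta 3.057, Zeta 5.882, Alpha 3.938, Gamma 4.903.
Rounding up: Eta 4, Zeta 6, Alpha 4, Gamma 5 (total 19).
Gamma receives 5.

5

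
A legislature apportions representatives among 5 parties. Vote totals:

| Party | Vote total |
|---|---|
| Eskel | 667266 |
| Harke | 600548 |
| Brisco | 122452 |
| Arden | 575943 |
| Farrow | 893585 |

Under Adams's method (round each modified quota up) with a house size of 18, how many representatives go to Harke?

4

Standard divisor 2859794/18 ≈ 158877.444; standard quotas: Eskel 4.200, Harke 3.780, Brisco 0.771, Arden 3.625, Farrow 5.624.
Rounding up gives 5, 4, 1, 4, 6 = 20 seats, so the divisor must be adjusted.
With modified divisor 185300: modified quotas Eskel 3.601, Harke 3.241, Brisco 0.661, Arden 3.108, Farrow 4.822.
Rounding up: Eskel 4, Harke 4, Brisco 1, Arden 4, Farrow 5 (total 18).
Harke receives 4.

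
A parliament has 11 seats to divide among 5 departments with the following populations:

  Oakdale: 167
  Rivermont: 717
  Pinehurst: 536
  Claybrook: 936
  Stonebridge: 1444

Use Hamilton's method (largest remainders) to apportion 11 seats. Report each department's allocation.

Oakdale 0, Rivermont 2, Pinehurst 2, Claybrook 3, Stonebridge 4

Standard divisor: 3800 ÷ 11 ≈ 345.455.
Standard quotas: Oakdale 0.483, Rivermont 2.076, Pinehurst 1.552, Claybrook 2.709, Stonebridge 4.180.
Lower quotas: Oakdale 0, Rivermont 2, Pinehurst 1, Claybrook 2, Stonebridge 4 (sum 9, leaving 2 seats).
Remainders in descending order: Claybrook 0.709, Pinehurst 0.552, Oakdale 0.483, Stonebridge 0.180, Rivermont 0.076.
The surplus seats go to Claybrook, Pinehurst.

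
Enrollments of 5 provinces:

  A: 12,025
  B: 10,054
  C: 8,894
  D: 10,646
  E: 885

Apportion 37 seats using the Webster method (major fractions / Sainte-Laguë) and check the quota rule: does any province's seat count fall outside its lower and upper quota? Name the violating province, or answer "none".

none

Standard quotas: A 10.468, B 8.752, C 7.742, D 9.267, E 0.770.
Webster allocation: A 10, B 9, C 8, D 9, E 1.
Every allocation lies between the lower and upper quota.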